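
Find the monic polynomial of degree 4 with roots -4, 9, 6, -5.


A monic polynomial with roots -4, 9, 6, -5 is:
p(x) = (x + 4)(x - 9)(x - 6)(x + 5)
After multiplying by (x + 4): x + 4
After multiplying by (x - 9): x^2 - 5x - 36
After multiplying by (x - 6): x^3 - 11x^2 - 6x + 216
After multiplying by (x + 5): x^4 - 6x^3 - 61x^2 + 186x + 1080

x^4 - 6x^3 - 61x^2 + 186x + 1080


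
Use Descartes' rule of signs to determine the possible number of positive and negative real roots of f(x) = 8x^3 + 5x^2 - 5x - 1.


Descartes' rule of signs:

For positive roots, count sign changes in f(x) = 8x^3 + 5x^2 - 5x - 1:
Signs of coefficients: +, +, -, -
Number of sign changes: 1
Possible positive real roots: 1

For negative roots, examine f(-x) = -8x^3 + 5x^2 + 5x - 1:
Signs of coefficients: -, +, +, -
Number of sign changes: 2
Possible negative real roots: 2, 0

Positive roots: 1; Negative roots: 2 or 0


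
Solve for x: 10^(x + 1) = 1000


Express both sides with the same base.
1000 = 10^3
Since the bases match, equate exponents: x + 1 = 3
So x = 3 - (1) = 2

x = 2


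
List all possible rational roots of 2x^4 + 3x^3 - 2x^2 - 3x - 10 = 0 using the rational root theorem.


Rational root theorem: possible roots are ±p/q where:
  p divides the constant term (-10): p ∈ {1, 2, 5, 10}
  q divides the leading coefficient (2): q ∈ {1, 2}

All possible rational roots: -10, -5, -5/2, -2, -1, -1/2, 1/2, 1, 2, 5/2, 5, 10

-10, -5, -5/2, -2, -1, -1/2, 1/2, 1, 2, 5/2, 5, 10


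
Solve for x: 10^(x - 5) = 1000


Express both sides with the same base.
1000 = 10^3
Since the bases match, equate exponents: x - 5 = 3
So x = 3 - (-5) = 8

x = 8


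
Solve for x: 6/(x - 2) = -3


Multiply both sides by (x - 2): 6 = -3(x - 2)
Distribute: 6 = -3x + 6
-3x = 6 - 6 = 0
x = 0

x = 0


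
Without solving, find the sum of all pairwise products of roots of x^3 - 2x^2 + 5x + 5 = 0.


By Vieta's formulas for x^3 + bx^2 + cx + d = 0:
  r1 + r2 + r3 = -b/a = 2
  r1*r2 + r1*r3 + r2*r3 = c/a = 5
  r1*r2*r3 = -d/a = -5


Sum of pairwise products = 5


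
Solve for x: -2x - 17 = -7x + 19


Starting with: -2x - 17 = -7x + 19
Move all x terms to left: (-2 + 7)x = 19 + 17
Simplify: 5x = 36
Divide both sides by 5: x = 36/5

x = 36/5


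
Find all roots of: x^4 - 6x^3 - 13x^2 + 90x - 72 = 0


Let p(x) = x^4 - 6x^3 - 13x^2 + 90x - 72. By the rational root theorem (leading coefficient 1), any rational root is an integer divisor of 72: try ±1, ±2, ... in turn.
Test x = 1: value = 0 ✓, so (x - 1) is a factor.
Synthetic division by (x - 1): bring down 1; 1(1) - 6 = -5; (-5)(1) - 13 = -18; (-18)(1) + 90 = 72; 72(1) - 72 = 0 → quotient x^3 - 5x^2 - 18x + 72, remainder 0.
Continue with the quotient x^3 - 5x^2 - 18x + 72 (candidates must divide 72; re-test x = 1 first in case it repeats).
Test x = 1: value = 50 ≠ 0.
Test x = -1: value = 84 ≠ 0.
Test x = 2: value = 24 ≠ 0.
Test x = -2: value = 80 ≠ 0.
Test x = 3: value = 0 ✓, so (x - 3) is a factor.
Synthetic division by (x - 3): bring down 1; 1(3) - 5 = -2; (-2)(3) - 18 = -24; (-24)(3) + 72 = 0 → quotient x^2 - 2x - 24, remainder 0.
Solve the quadratic x^2 - 2x - 24 = 0: discriminant = (-2)^2 - 4(1)(-24) = 4 + 96 = 100.
sqrt(100) = 10, so x = (2 ± 10)/2: x = 6 or x = -4.
Collecting all roots found:

x = -4, x = 1, x = 3, x = 6


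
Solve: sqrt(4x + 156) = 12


Square both sides: 4x + 156 = 12^2 = 144
4x = 144 - 156 = -12
x = -3
Check: sqrt(4*(-3) + 156) = sqrt(144) = 12 ✓

x = -3


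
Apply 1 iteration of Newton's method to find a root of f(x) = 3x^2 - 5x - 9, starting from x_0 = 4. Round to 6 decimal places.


Newton's method: x_(n+1) = x_n - f(x_n)/f'(x_n)
f(x) = 3x^2 - 5x - 9
f'(x) = 6x - 5

Iteration 1:
  f(4.000000) = 19.000000
  f'(4.000000) = 19.000000
  x_1 = 4.000000 - (19.000000)/(19.000000) = 3.000000

x_1 = 3.000000


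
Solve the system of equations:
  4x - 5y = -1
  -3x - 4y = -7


Using Cramer's rule:
Determinant D = (4)(-4) - (-3)(-5) = -16 - 15 = -31
Dx = (-1)(-4) - (-7)(-5) = 4 - 35 = -31
Dy = (4)(-7) - (-3)(-1) = -28 - 3 = -31
x = Dx/D = -31/-31 = 1
y = Dy/D = -31/-31 = 1

x = 1, y = 1


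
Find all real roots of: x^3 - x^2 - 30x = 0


The constant term is 0, so x = 0 is a root. Factor out x:
  x(x^2 - x - 30) = 0
Solve the quadratic x^2 - x - 30 = 0: discriminant = (-1)^2 - 4(1)(-30) = 1 + 120 = 121.
sqrt(121) = 11, so x = (1 ± 11)/2: x = 6 or x = -5.

x = -5, x = 0, x = 6


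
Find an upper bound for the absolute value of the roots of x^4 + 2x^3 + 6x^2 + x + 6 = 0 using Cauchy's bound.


Cauchy's bound: all roots r satisfy |r| <= 1 + max(|a_i/a_n|) for i = 0,...,n-1
where a_n is the leading coefficient.

Coefficients: [1, 2, 6, 1, 6]
Leading coefficient a_n = 1
Ratios |a_i/a_n|: 2, 6, 1, 6
Maximum ratio: 6
Cauchy's bound: |r| <= 1 + 6 = 7

Upper bound = 7


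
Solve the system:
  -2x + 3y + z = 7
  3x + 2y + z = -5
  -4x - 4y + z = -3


Using Cramer's rule. Expand each determinant along the first row.
D  = (-2)*[2*1 - 1*(-4)] - 3*[3*1 - 1*(-4)] + 1*[3*(-4) - 2*(-4)]
  = (-2)*(6) - 3*(7) + 1*(-4) = -37
Dx = 7*[2*1 - 1*(-4)] - 3*[(-5)*1 - 1*(-3)] + 1*[(-5)*(-4) - 2*(-3)]
  = 7*(6) - 3*(-2) + 1*(26) = 74
Dy = (-2)*[(-5)*1 - 1*(-3)] - 7*[3*1 - 1*(-4)] + 1*[3*(-3) - (-5)*(-4)]
  = (-2)*(-2) - 7*(7) + 1*(-29) = -74
Dz = (-2)*[2*(-3) - (-5)*(-4)] - 3*[3*(-3) - (-5)*(-4)] + 7*[3*(-4) - 2*(-4)]
  = (-2)*(-26) - 3*(-29) + 7*(-4) = 111
x = Dx/D = 74/-37 = -2, y = Dy/D = -74/-37 = 2, z = Dz/D = 111/-37 = -3
Check eq1: (-2)(-2) + (3)(2) + (1)(-3) = 7 = 7 ✓
Check eq2: (3)(-2) + (2)(2) + (1)(-3) = -5 = -5 ✓
Check eq3: (-4)(-2) + (-4)(2) + (1)(-3) = -3 = -3 ✓

x = -2, y = 2, z = -3


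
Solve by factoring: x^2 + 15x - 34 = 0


We need two numbers that multiply to -34 and add to 15.
Those numbers are 17 and -2 (since 17 * (-2) = -34 and 17 + (-2) = 15).
So x^2 + 15x - 34 = (x + 17)(x - 2) = 0
Setting each factor to zero: x = -17 or x = 2

x = -17, x = 2


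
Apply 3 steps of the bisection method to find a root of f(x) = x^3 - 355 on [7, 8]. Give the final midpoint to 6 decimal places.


f(x) = x^3 - 355
f(7) = -12 < 0
f(8) = 157 > 0

Step 1: midpoint = (7.000000 + 8.000000)/2 = 7.500000
  f(7.500000) = 66.875000
  f(mid) > 0, so root is in [7.000000, 7.500000]

Step 2: midpoint = (7.000000 + 7.500000)/2 = 7.250000
  f(7.250000) = 26.078125
  f(mid) > 0, so root is in [7.000000, 7.250000]

Step 3: midpoint = (7.000000 + 7.250000)/2 = 7.125000
  f(7.125000) = 6.705078
  f(mid) > 0, so root is in [7.000000, 7.125000]

midpoint = 7.125000


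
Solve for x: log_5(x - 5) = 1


Convert to exponential form: x - 5 = 5^1 = 5
x = 5 + 5 = 10
Check: log_5(10 - 5) = log_5(5) = log_5(5) = 1 ✓

x = 10


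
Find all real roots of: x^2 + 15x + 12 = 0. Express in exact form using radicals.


Using the quadratic formula: x = (-b ± sqrt(b^2 - 4ac)) / (2a)
Here a = 1, b = 15, c = 12
Discriminant = b^2 - 4ac = 15^2 - 4(1)(12) = 225 - 48 = 177
Since discriminant = 177 > 0, there are two real roots.
x = (-15 ± sqrt(177)) / 2
Numerically: x ≈ -0.8479 or x ≈ -14.1521

x = (-15 + sqrt(177)) / 2 or x = (-15 - sqrt(177)) / 2


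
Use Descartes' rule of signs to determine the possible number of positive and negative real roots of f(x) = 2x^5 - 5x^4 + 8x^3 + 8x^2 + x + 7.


Descartes' rule of signs:

For positive roots, count sign changes in f(x) = 2x^5 - 5x^4 + 8x^3 + 8x^2 + x + 7:
Signs of coefficients: +, -, +, +, +, +
Number of sign changes: 2
Possible positive real roots: 2, 0

For negative roots, examine f(-x) = -2x^5 - 5x^4 - 8x^3 + 8x^2 - x + 7:
Signs of coefficients: -, -, -, +, -, +
Number of sign changes: 3
Possible negative real roots: 3, 1

Positive roots: 2 or 0; Negative roots: 3 or 1


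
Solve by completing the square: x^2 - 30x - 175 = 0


Start: x^2 - 30x - 175 = 0
Move constant: x^2 - 30x = 175
Half of -30 is -15, squared is 225
Add 225 to both sides: x^2 - 30x + 225 = 400
(x - 15)^2 = 400
x - 15 = ±20
x = 15 + 20 = 35 or x = 15 - 20 = -5

x = -5, x = 35


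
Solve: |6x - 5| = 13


An absolute value equation |expr| = 13 gives two cases:
Case 1: 6x - 5 = 13
  6x = 18, so x = 3
Case 2: 6x - 5 = -13
  6x = -8, so x = -4/3

x = -4/3, x = 3


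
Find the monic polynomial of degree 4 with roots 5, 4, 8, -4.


A monic polynomial with roots 5, 4, 8, -4 is:
p(x) = (x - 5)(x - 4)(x - 8)(x + 4)
After multiplying by (x - 5): x - 5
After multiplying by (x - 4): x^2 - 9x + 20
After multiplying by (x - 8): x^3 - 17x^2 + 92x - 160
After multiplying by (x + 4): x^4 - 13x^3 + 24x^2 + 208x - 640

x^4 - 13x^3 + 24x^2 + 208x - 640


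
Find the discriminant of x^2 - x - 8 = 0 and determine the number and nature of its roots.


For ax^2 + bx + c = 0, discriminant D = b^2 - 4ac
Here a = 1, b = -1, c = -8
D = (-1)^2 - 4(1)(-8) = 1 + 32 = 33

D = 33 > 0 but not a perfect square
The equation has 2 distinct real irrational roots.

Discriminant = 33, 2 distinct real irrational roots


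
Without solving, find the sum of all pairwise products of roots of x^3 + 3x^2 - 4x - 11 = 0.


By Vieta's formulas for x^3 + bx^2 + cx + d = 0:
  r1 + r2 + r3 = -b/a = -3
  r1*r2 + r1*r3 + r2*r3 = c/a = -4
  r1*r2*r3 = -d/a = 11


Sum of pairwise products = -4


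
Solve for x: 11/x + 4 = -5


Subtract 4 from both sides: 11/x = -9
Multiply both sides by x: 11 = -9 * x
Divide by -9: x = -11/9

x = -11/9


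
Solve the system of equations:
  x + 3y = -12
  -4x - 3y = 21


Using Cramer's rule:
Determinant D = (1)(-3) - (-4)(3) = -3 + 12 = 9
Dx = (-12)(-3) - (21)(3) = 36 - 63 = -27
Dy = (1)(21) - (-4)(-12) = 21 - 48 = -27
x = Dx/D = -27/9 = -3
y = Dy/D = -27/9 = -3

x = -3, y = -3


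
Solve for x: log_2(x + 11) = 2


Convert to exponential form: x + 11 = 2^2 = 4
x = 4 - 11 = -7
Check: log_2(-7 + 11) = log_2(4) = log_2(4) = 2 ✓

x = -7


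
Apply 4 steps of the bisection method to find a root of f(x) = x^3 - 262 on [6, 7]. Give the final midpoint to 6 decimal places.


f(x) = x^3 - 262
f(6) = -46 < 0
f(7) = 81 > 0

Step 1: midpoint = (6.000000 + 7.000000)/2 = 6.500000
  f(6.500000) = 12.625000
  f(mid) > 0, so root is in [6.000000, 6.500000]

Step 2: midpoint = (6.000000 + 6.500000)/2 = 6.250000
  f(6.250000) = -17.859375
  f(mid) < 0, so root is in [6.250000, 6.500000]

Step 3: midpoint = (6.250000 + 6.500000)/2 = 6.375000
  f(6.375000) = -2.916016
  f(mid) < 0, so root is in [6.375000, 6.500000]

Step 4: midpoint = (6.375000 + 6.500000)/2 = 6.437500
  f(6.437500) = 4.779053
  f(mid) > 0, so root is in [6.375000, 6.437500]

midpoint = 6.437500


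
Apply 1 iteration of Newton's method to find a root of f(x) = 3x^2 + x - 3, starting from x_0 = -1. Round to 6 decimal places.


Newton's method: x_(n+1) = x_n - f(x_n)/f'(x_n)
f(x) = 3x^2 + x - 3
f'(x) = 6x + 1

Iteration 1:
  f(-1.000000) = -1.000000
  f'(-1.000000) = -5.000000
  x_1 = -1.000000 - (-1.000000)/(-5.000000) = -1.200000

x_1 = -1.200000


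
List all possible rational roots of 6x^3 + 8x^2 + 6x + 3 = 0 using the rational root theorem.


Rational root theorem: possible roots are ±p/q where:
  p divides the constant term (3): p ∈ {1, 3}
  q divides the leading coefficient (6): q ∈ {1, 2, 3, 6}

All possible rational roots: -3, -3/2, -1, -1/2, -1/3, -1/6, 1/6, 1/3, 1/2, 1, 3/2, 3

-3, -3/2, -1, -1/2, -1/3, -1/6, 1/6, 1/3, 1/2, 1, 3/2, 3


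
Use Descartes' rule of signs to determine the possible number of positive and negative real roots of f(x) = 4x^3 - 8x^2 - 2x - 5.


Descartes' rule of signs:

For positive roots, count sign changes in f(x) = 4x^3 - 8x^2 - 2x - 5:
Signs of coefficients: +, -, -, -
Number of sign changes: 1
Possible positive real roots: 1

For negative roots, examine f(-x) = -4x^3 - 8x^2 + 2x - 5:
Signs of coefficients: -, -, +, -
Number of sign changes: 2
Possible negative real roots: 2, 0

Positive roots: 1; Negative roots: 2 or 0


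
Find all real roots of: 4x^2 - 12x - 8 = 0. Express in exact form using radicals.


Using the quadratic formula: x = (-b ± sqrt(b^2 - 4ac)) / (2a)
Here a = 4, b = -12, c = -8
Discriminant = b^2 - 4ac = (-12)^2 - 4(4)(-8) = 144 + 128 = 272
Since discriminant = 272 > 0, there are two real roots.
x = (12 ± 4*sqrt(17)) / 8
Simplifying: x = (3 ± sqrt(17)) / 2
Numerically: x ≈ 3.5616 or x ≈ -0.5616

x = (3 + sqrt(17)) / 2 or x = (3 - sqrt(17)) / 2


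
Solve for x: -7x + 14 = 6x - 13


Starting with: -7x + 14 = 6x - 13
Move all x terms to left: (-7 - 6)x = -13 - 14
Simplify: -13x = -27
Divide both sides by -13: x = 27/13

x = 27/13


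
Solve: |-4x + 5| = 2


An absolute value equation |expr| = 2 gives two cases:
Case 1: -4x + 5 = 2
  -4x = -3, so x = 3/4
Case 2: -4x + 5 = -2
  -4x = -7, so x = 7/4

x = 3/4, x = 7/4


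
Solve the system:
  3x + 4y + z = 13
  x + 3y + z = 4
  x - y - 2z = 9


Using Cramer's rule. Expand each determinant along the first row.
D  = 3*[3*(-2) - 1*(-1)] - 4*[1*(-2) - 1*1] + 1*[1*(-1) - 3*1]
  = 3*(-5) - 4*(-3) + 1*(-4) = -7
Dx = 13*[3*(-2) - 1*(-1)] - 4*[4*(-2) - 1*9] + 1*[4*(-1) - 3*9]
  = 13*(-5) - 4*(-17) + 1*(-31) = -28
Dy = 3*[4*(-2) - 1*9] - 13*[1*(-2) - 1*1] + 1*[1*9 - 4*1]
  = 3*(-17) - 13*(-3) + 1*(5) = -7
Dz = 3*[3*9 - 4*(-1)] - 4*[1*9 - 4*1] + 13*[1*(-1) - 3*1]
  = 3*(31) - 4*(5) + 13*(-4) = 21
x = Dx/D = -28/-7 = 4, y = Dy/D = -7/-7 = 1, z = Dz/D = 21/-7 = -3
Check eq1: (3)(4) + (4)(1) + (1)(-3) = 13 = 13 ✓
Check eq2: (1)(4) + (3)(1) + (1)(-3) = 4 = 4 ✓
Check eq3: (1)(4) + (-1)(1) + (-2)(-3) = 9 = 9 ✓

x = 4, y = 1, z = -3


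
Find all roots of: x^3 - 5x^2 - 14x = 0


The constant term is 0, so x = 0 is a root. Factor out x:
  x^2 - 5x - 14 = 0
Solve the quadratic x^2 - 5x - 14 = 0: discriminant = (-5)^2 - 4(1)(-14) = 25 + 56 = 81.
sqrt(81) = 9, so x = (5 ± 9)/2: x = 7 or x = -2.
Collecting all roots found:

x = -2, x = 0, x = 7


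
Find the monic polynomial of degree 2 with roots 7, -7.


A monic polynomial with roots 7, -7 is:
p(x) = (x - 7)(x + 7)
After multiplying by (x - 7): x - 7
After multiplying by (x + 7): x^2 - 49

x^2 - 49


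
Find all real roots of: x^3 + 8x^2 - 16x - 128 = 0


Let p(x) = x^3 + 8x^2 - 16x - 128. By the rational root theorem (leading coefficient 1), any rational root is an integer divisor of 128: try ±1, ±2, ... in turn.
Test x = 1: value = -135 ≠ 0.
Test x = -1: value = -105 ≠ 0.
Test x = 2: value = -120 ≠ 0.
Test x = -2: value = -72 ≠ 0.
Test x = 4: value = 0 ✓, so (x - 4) is a factor.
Synthetic division by (x - 4): bring down 1; 1(4) + 8 = 12; 12(4) - 16 = 32; 32(4) - 128 = 0 → quotient x^2 + 12x + 32, remainder 0.
Solve the quadratic x^2 + 12x + 32 = 0: discriminant = 12^2 - 4(1)(32) = 144 - 128 = 16.
sqrt(16) = 4, so x = (-12 ± 4)/2: x = -4 or x = -8.

x = -8, x = -4, x = 4


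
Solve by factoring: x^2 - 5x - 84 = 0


We need two numbers that multiply to -84 and add to -5.
Those numbers are 7 and -12 (since 7 * (-12) = -84 and 7 + (-12) = -5).
So x^2 - 5x - 84 = (x + 7)(x - 12) = 0
Setting each factor to zero: x = -7 or x = 12

x = -7, x = 12


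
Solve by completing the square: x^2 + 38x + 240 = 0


Start: x^2 + 38x + 240 = 0
Move constant: x^2 + 38x = -240
Half of 38 is 19, squared is 361
Add 361 to both sides: x^2 + 38x + 361 = 121
(x + 19)^2 = 121
x + 19 = ±11
x = -19 + 11 = -8 or x = -19 - 11 = -30

x = -30, x = -8


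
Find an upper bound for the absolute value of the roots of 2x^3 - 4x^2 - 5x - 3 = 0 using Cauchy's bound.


Cauchy's bound: all roots r satisfy |r| <= 1 + max(|a_i/a_n|) for i = 0,...,n-1
where a_n is the leading coefficient.

Coefficients: [2, -4, -5, -3]
Leading coefficient a_n = 2
Ratios |a_i/a_n|: 2, 5/2, 3/2
Maximum ratio: 5/2
Cauchy's bound: |r| <= 1 + 5/2 = 7/2

Upper bound = 7/2


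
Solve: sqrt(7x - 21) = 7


Square both sides: 7x - 21 = 7^2 = 49
7x = 49 + 21 = 70
x = 10
Check: sqrt(7*10 - 21) = sqrt(49) = 7 ✓

x = 10


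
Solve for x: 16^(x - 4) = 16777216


Express both sides with the same base.
16777216 = 16^6
Since the bases match, equate exponents: x - 4 = 6
So x = 6 - (-4) = 10

x = 10


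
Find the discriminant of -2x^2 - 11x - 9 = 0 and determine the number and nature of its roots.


For ax^2 + bx + c = 0, discriminant D = b^2 - 4ac
Here a = -2, b = -11, c = -9
D = (-11)^2 - 4(-2)(-9) = 121 - 72 = 49

D = 49 > 0 and is a perfect square (sqrt = 7)
The equation has 2 distinct real rational roots.

Discriminant = 49, 2 distinct real rational roots


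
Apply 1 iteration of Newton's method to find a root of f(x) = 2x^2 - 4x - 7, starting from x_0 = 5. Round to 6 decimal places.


Newton's method: x_(n+1) = x_n - f(x_n)/f'(x_n)
f(x) = 2x^2 - 4x - 7
f'(x) = 4x - 4

Iteration 1:
  f(5.000000) = 23.000000
  f'(5.000000) = 16.000000
  x_1 = 5.000000 - (23.000000)/(16.000000) = 3.562500

x_1 = 3.562500


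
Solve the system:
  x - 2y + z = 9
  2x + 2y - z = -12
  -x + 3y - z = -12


Using Cramer's rule. Expand each determinant along the first row.
D  = 1*[2*(-1) - (-1)*3] - (-2)*[2*(-1) - (-1)*(-1)] + 1*[2*3 - 2*(-1)]
  = 1*(1) - (-2)*(-3) + 1*(8) = 3
Dx = 9*[2*(-1) - (-1)*3] - (-2)*[(-12)*(-1) - (-1)*(-12)] + 1*[(-12)*3 - 2*(-12)]
  = 9*(1) - (-2)*(0) + 1*(-12) = -3
Dy = 1*[(-12)*(-1) - (-1)*(-12)] - 9*[2*(-1) - (-1)*(-1)] + 1*[2*(-12) - (-12)*(-1)]
  = 1*(0) - 9*(-3) + 1*(-36) = -9
Dz = 1*[2*(-12) - (-12)*3] - (-2)*[2*(-12) - (-12)*(-1)] + 9*[2*3 - 2*(-1)]
  = 1*(12) - (-2)*(-36) + 9*(8) = 12
x = Dx/D = -3/3 = -1, y = Dy/D = -9/3 = -3, z = Dz/D = 12/3 = 4
Check eq1: (1)(-1) + (-2)(-3) + (1)(4) = 9 = 9 ✓
Check eq2: (2)(-1) + (2)(-3) + (-1)(4) = -12 = -12 ✓
Check eq3: (-1)(-1) + (3)(-3) + (-1)(4) = -12 = -12 ✓

x = -1, y = -3, z = 4


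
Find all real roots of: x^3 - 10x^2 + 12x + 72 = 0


Let p(x) = x^3 - 10x^2 + 12x + 72. By the rational root theorem (leading coefficient 1), any rational root is an integer divisor of 72: try ±1, ±2, ... in turn.
Test x = 1: value = 75 ≠ 0.
Test x = -1: value = 49 ≠ 0.
Test x = 2: value = 64 ≠ 0.
Test x = -2: value = 0 ✓, so (x + 2) is a factor.
Synthetic division by (x + 2): bring down 1; 1(-2) - 10 = -12; (-12)(-2) + 12 = 36; 36(-2) + 72 = 0 → quotient x^2 - 12x + 36, remainder 0.
Solve the quadratic x^2 - 12x + 36 = 0: discriminant = (-12)^2 - 4(1)(36) = 144 - 144 = 0.
Discriminant = 0, so a double root: x = 12/2 = 6.

x = -2, x = 6 (multiplicity 2)


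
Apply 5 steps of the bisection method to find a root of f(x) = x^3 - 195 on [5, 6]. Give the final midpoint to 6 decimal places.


f(x) = x^3 - 195
f(5) = -70 < 0
f(6) = 21 > 0

Step 1: midpoint = (5.000000 + 6.000000)/2 = 5.500000
  f(5.500000) = -28.625000
  f(mid) < 0, so root is in [5.500000, 6.000000]

Step 2: midpoint = (5.500000 + 6.000000)/2 = 5.750000
  f(5.750000) = -4.890625
  f(mid) < 0, so root is in [5.750000, 6.000000]

Step 3: midpoint = (5.750000 + 6.000000)/2 = 5.875000
  f(5.875000) = 7.779297
  f(mid) > 0, so root is in [5.750000, 5.875000]

Step 4: midpoint = (5.750000 + 5.875000)/2 = 5.812500
  f(5.812500) = 1.376221
  f(mid) > 0, so root is in [5.750000, 5.812500]

Step 5: midpoint = (5.750000 + 5.812500)/2 = 5.781250
  f(5.781250) = -1.774139
  f(mid) < 0, so root is in [5.781250, 5.812500]

midpoint = 5.781250


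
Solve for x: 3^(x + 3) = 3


Express both sides with the same base.
3 = 3^1
Since the bases match, equate exponents: x + 3 = 1
So x = 1 - (3) = -2

x = -2


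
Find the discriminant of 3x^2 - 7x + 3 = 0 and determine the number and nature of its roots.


For ax^2 + bx + c = 0, discriminant D = b^2 - 4ac
Here a = 3, b = -7, c = 3
D = (-7)^2 - 4(3)(3) = 49 - 36 = 13

D = 13 > 0 but not a perfect square
The equation has 2 distinct real irrational roots.

Discriminant = 13, 2 distinct real irrational roots


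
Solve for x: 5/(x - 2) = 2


Multiply both sides by (x - 2): 5 = 2(x - 2)
Distribute: 5 = 2x - 4
2x = 5 + 4 = 9
x = 9/2

x = 9/2


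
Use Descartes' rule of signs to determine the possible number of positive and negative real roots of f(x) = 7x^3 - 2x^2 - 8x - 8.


Descartes' rule of signs:

For positive roots, count sign changes in f(x) = 7x^3 - 2x^2 - 8x - 8:
Signs of coefficients: +, -, -, -
Number of sign changes: 1
Possible positive real roots: 1

For negative roots, examine f(-x) = -7x^3 - 2x^2 + 8x - 8:
Signs of coefficients: -, -, +, -
Number of sign changes: 2
Possible negative real roots: 2, 0

Positive roots: 1; Negative roots: 2 or 0


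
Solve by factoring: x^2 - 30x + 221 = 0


We need two numbers that multiply to 221 and add to -30.
Those numbers are -13 and -17 (since (-13) * (-17) = 221 and (-13) + (-17) = -30).
So x^2 - 30x + 221 = (x - 13)(x - 17) = 0
Setting each factor to zero: x = 13 or x = 17

x = 13, x = 17


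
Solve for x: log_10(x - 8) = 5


Convert to exponential form: x - 8 = 10^5 = 100000
x = 100000 + 8 = 100008
Check: log_10(100008 - 8) = log_10(100000) = log_10(100000) = 5 ✓

x = 100008


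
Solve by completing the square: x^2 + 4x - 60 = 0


Start: x^2 + 4x - 60 = 0
Move constant: x^2 + 4x = 60
Half of 4 is 2, squared is 4
Add 4 to both sides: x^2 + 4x + 4 = 64
(x + 2)^2 = 64
x + 2 = ±8
x = -2 + 8 = 6 or x = -2 - 8 = -10

x = -10, x = 6


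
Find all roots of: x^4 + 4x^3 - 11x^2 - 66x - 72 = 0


Let p(x) = x^4 + 4x^3 - 11x^2 - 66x - 72. By the rational root theorem (leading coefficient 1), any rational root is an integer divisor of 72: try ±1, ±2, ... in turn.
Test x = 1: value = -144 ≠ 0.
Test x = -1: value = -20 ≠ 0.
Test x = 2: value = -200 ≠ 0.
Test x = -2: value = 0 ✓, so (x + 2) is a factor.
Synthetic division by (x + 2): bring down 1; 1(-2) + 4 = 2; 2(-2) - 11 = -15; (-15)(-2) - 66 = -36; (-36)(-2) - 72 = 0 → quotient x^3 + 2x^2 - 15x - 36, remainder 0.
Continue with the quotient x^3 + 2x^2 - 15x - 36 (candidates must divide 36; re-test x = -2 first in case it repeats).
Test x = -2: value = -6 ≠ 0.
Test x = 3: value = -36 ≠ 0.
Test x = -3: value = 0 ✓, so (x + 3) is a factor.
Synthetic division by (x + 3): bring down 1; 1(-3) + 2 = -1; (-1)(-3) - 15 = -12; (-12)(-3) - 36 = 0 → quotient x^2 - x - 12, remainder 0.
Solve the quadratic x^2 - x - 12 = 0: discriminant = (-1)^2 - 4(1)(-12) = 1 + 48 = 49.
sqrt(49) = 7, so x = (1 ± 7)/2: x = 4 or x = -3.
Collecting all roots found:

x = -3 (multiplicity 2), x = -2, x = 4


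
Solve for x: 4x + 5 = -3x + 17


Starting with: 4x + 5 = -3x + 17
Move all x terms to left: (4 + 3)x = 17 - 5
Simplify: 7x = 12
Divide both sides by 7: x = 12/7

x = 12/7


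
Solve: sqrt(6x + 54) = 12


Square both sides: 6x + 54 = 12^2 = 144
6x = 144 - 54 = 90
x = 15
Check: sqrt(6*15 + 54) = sqrt(144) = 12 ✓

x = 15


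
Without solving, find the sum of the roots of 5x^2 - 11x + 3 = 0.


By Vieta's formulas for ax^2 + bx + c = 0:
  Sum of roots = -b/a
  Product of roots = c/a

Here a = 5, b = -11, c = 3
Sum = -(-11)/5 = 11/5
Product = 3/5 = 3/5

Sum = 11/5


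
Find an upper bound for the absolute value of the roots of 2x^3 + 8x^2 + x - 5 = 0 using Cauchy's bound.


Cauchy's bound: all roots r satisfy |r| <= 1 + max(|a_i/a_n|) for i = 0,...,n-1
where a_n is the leading coefficient.

Coefficients: [2, 8, 1, -5]
Leading coefficient a_n = 2
Ratios |a_i/a_n|: 4, 1/2, 5/2
Maximum ratio: 4
Cauchy's bound: |r| <= 1 + 4 = 5

Upper bound = 5


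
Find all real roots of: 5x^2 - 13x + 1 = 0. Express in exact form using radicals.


Using the quadratic formula: x = (-b ± sqrt(b^2 - 4ac)) / (2a)
Here a = 5, b = -13, c = 1
Discriminant = b^2 - 4ac = (-13)^2 - 4(5)(1) = 169 - 20 = 149
Since discriminant = 149 > 0, there are two real roots.
x = (13 ± sqrt(149)) / 10
Numerically: x ≈ 2.5207 or x ≈ 0.0793

x = (13 + sqrt(149)) / 10 or x = (13 - sqrt(149)) / 10


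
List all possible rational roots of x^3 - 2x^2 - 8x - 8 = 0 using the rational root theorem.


Rational root theorem: possible roots are ±p/q where:
  p divides the constant term (-8): p ∈ {1, 2, 4, 8}
  q divides the leading coefficient (1): q ∈ {1}

All possible rational roots: -8, -4, -2, -1, 1, 2, 4, 8

-8, -4, -2, -1, 1, 2, 4, 8


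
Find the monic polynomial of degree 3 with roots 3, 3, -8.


A monic polynomial with roots 3, 3, -8 is:
p(x) = (x - 3)(x - 3)(x + 8)
After multiplying by (x - 3): x - 3
After multiplying by (x - 3): x^2 - 6x + 9
After multiplying by (x + 8): x^3 + 2x^2 - 39x + 72

x^3 + 2x^2 - 39x + 72


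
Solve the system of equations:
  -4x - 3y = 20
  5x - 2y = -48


Using Cramer's rule:
Determinant D = (-4)(-2) - (5)(-3) = 8 + 15 = 23
Dx = (20)(-2) - (-48)(-3) = -40 - 144 = -184
Dy = (-4)(-48) - (5)(20) = 192 - 100 = 92
x = Dx/D = -184/23 = -8
y = Dy/D = 92/23 = 4

x = -8, y = 4


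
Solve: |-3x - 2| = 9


An absolute value equation |expr| = 9 gives two cases:
Case 1: -3x - 2 = 9
  -3x = 11, so x = -11/3
Case 2: -3x - 2 = -9
  -3x = -7, so x = 7/3

x = -11/3, x = 7/3


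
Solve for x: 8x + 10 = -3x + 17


Starting with: 8x + 10 = -3x + 17
Move all x terms to left: (8 + 3)x = 17 - 10
Simplify: 11x = 7
Divide both sides by 11: x = 7/11

x = 7/11


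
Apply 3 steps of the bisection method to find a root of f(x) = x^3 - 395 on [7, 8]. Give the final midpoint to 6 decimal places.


f(x) = x^3 - 395
f(7) = -52 < 0
f(8) = 117 > 0

Step 1: midpoint = (7.000000 + 8.000000)/2 = 7.500000
  f(7.500000) = 26.875000
  f(mid) > 0, so root is in [7.000000, 7.500000]

Step 2: midpoint = (7.000000 + 7.500000)/2 = 7.250000
  f(7.250000) = -13.921875
  f(mid) < 0, so root is in [7.250000, 7.500000]

Step 3: midpoint = (7.250000 + 7.500000)/2 = 7.375000
  f(7.375000) = 6.130859
  f(mid) > 0, so root is in [7.250000, 7.375000]

midpoint = 7.375000


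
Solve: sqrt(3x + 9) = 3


Square both sides: 3x + 9 = 3^2 = 9
3x = 9 - 9 = 0
x = 0
Check: sqrt(3*0 + 9) = sqrt(9) = 3 ✓

x = 0


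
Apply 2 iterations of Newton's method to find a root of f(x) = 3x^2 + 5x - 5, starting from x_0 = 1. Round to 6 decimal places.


Newton's method: x_(n+1) = x_n - f(x_n)/f'(x_n)
f(x) = 3x^2 + 5x - 5
f'(x) = 6x + 5

Iteration 1:
  f(1.000000) = 3.000000
  f'(1.000000) = 11.000000
  x_1 = 1.000000 - (3.000000)/(11.000000) = 0.727273

Iteration 2:
  f(0.727273) = 0.223140
  f'(0.727273) = 9.363636
  x_2 = 0.727273 - (0.223140)/(9.363636) = 0.703442

x_2 = 0.703442


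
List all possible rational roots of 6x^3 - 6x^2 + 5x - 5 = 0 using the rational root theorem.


Rational root theorem: possible roots are ±p/q where:
  p divides the constant term (-5): p ∈ {1, 5}
  q divides the leading coefficient (6): q ∈ {1, 2, 3, 6}

All possible rational roots: -5, -5/2, -5/3, -1, -5/6, -1/2, -1/3, -1/6, 1/6, 1/3, 1/2, 5/6, 1, 5/3, 5/2, 5

-5, -5/2, -5/3, -1, -5/6, -1/2, -1/3, -1/6, 1/6, 1/3, 1/2, 5/6, 1, 5/3, 5/2, 5


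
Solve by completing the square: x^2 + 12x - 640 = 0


Start: x^2 + 12x - 640 = 0
Move constant: x^2 + 12x = 640
Half of 12 is 6, squared is 36
Add 36 to both sides: x^2 + 12x + 36 = 676
(x + 6)^2 = 676
x + 6 = ±26
x = -6 + 26 = 20 or x = -6 - 26 = -32

x = -32, x = 20


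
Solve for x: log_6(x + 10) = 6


Convert to exponential form: x + 10 = 6^6 = 46656
x = 46656 - 10 = 46646
Check: log_6(46646 + 10) = log_6(46656) = log_6(46656) = 6 ✓

x = 46646


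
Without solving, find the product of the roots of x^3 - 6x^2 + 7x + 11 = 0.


By Vieta's formulas for x^3 + bx^2 + cx + d = 0:
  r1 + r2 + r3 = -b/a = 6
  r1*r2 + r1*r3 + r2*r3 = c/a = 7
  r1*r2*r3 = -d/a = -11


Product = -11


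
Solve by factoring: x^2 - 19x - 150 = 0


We need two numbers that multiply to -150 and add to -19.
Those numbers are -25 and 6 (since (-25) * 6 = -150 and (-25) + 6 = -19).
So x^2 - 19x - 150 = (x - 25)(x + 6) = 0
Setting each factor to zero: x = 25 or x = -6

x = -6, x = 25


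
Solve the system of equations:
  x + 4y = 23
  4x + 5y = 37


Using Cramer's rule:
Determinant D = (1)(5) - (4)(4) = 5 - 16 = -11
Dx = (23)(5) - (37)(4) = 115 - 148 = -33
Dy = (1)(37) - (4)(23) = 37 - 92 = -55
x = Dx/D = -33/-11 = 3
y = Dy/D = -55/-11 = 5

x = 3, y = 5


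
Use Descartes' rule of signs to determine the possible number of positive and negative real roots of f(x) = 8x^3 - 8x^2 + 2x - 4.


Descartes' rule of signs:

For positive roots, count sign changes in f(x) = 8x^3 - 8x^2 + 2x - 4:
Signs of coefficients: +, -, +, -
Number of sign changes: 3
Possible positive real roots: 3, 1

For negative roots, examine f(-x) = -8x^3 - 8x^2 - 2x - 4:
Signs of coefficients: -, -, -, -
Number of sign changes: 0
Possible negative real roots: 0

Positive roots: 3 or 1; Negative roots: 0


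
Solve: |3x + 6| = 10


An absolute value equation |expr| = 10 gives two cases:
Case 1: 3x + 6 = 10
  3x = 4, so x = 4/3
Case 2: 3x + 6 = -10
  3x = -16, so x = -16/3

x = -16/3, x = 4/3


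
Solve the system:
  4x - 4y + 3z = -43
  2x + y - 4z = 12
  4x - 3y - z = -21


Using Cramer's rule. Expand each determinant along the first row.
D  = 4*[1*(-1) - (-4)*(-3)] - (-4)*[2*(-1) - (-4)*4] + 3*[2*(-3) - 1*4]
  = 4*(-13) - (-4)*(14) + 3*(-10) = -26
Dx = (-43)*[1*(-1) - (-4)*(-3)] - (-4)*[12*(-1) - (-4)*(-21)] + 3*[12*(-3) - 1*(-21)]
  = (-43)*(-13) - (-4)*(-96) + 3*(-15) = 130
Dy = 4*[12*(-1) - (-4)*(-21)] - (-43)*[2*(-1) - (-4)*4] + 3*[2*(-21) - 12*4]
  = 4*(-96) - (-43)*(14) + 3*(-90) = -52
Dz = 4*[1*(-21) - 12*(-3)] - (-4)*[2*(-21) - 12*4] + (-43)*[2*(-3) - 1*4]
  = 4*(15) - (-4)*(-90) + (-43)*(-10) = 130
x = Dx/D = 130/-26 = -5, y = Dy/D = -52/-26 = 2, z = Dz/D = 130/-26 = -5
Check eq1: (4)(-5) + (-4)(2) + (3)(-5) = -43 = -43 ✓
Check eq2: (2)(-5) + (1)(2) + (-4)(-5) = 12 = 12 ✓
Check eq3: (4)(-5) + (-3)(2) + (-1)(-5) = -21 = -21 ✓

x = -5, y = 2, z = -5


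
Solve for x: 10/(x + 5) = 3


Multiply both sides by (x + 5): 10 = 3(x + 5)
Distribute: 10 = 3x + 15
3x = 10 - 15 = -5
x = -5/3

x = -5/3


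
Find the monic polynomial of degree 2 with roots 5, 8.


A monic polynomial with roots 5, 8 is:
p(x) = (x - 5)(x - 8)
After multiplying by (x - 5): x - 5
After multiplying by (x - 8): x^2 - 13x + 40

x^2 - 13x + 40


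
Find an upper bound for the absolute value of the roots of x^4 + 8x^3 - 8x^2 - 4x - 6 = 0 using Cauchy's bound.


Cauchy's bound: all roots r satisfy |r| <= 1 + max(|a_i/a_n|) for i = 0,...,n-1
where a_n is the leading coefficient.

Coefficients: [1, 8, -8, -4, -6]
Leading coefficient a_n = 1
Ratios |a_i/a_n|: 8, 8, 4, 6
Maximum ratio: 8
Cauchy's bound: |r| <= 1 + 8 = 9

Upper bound = 9


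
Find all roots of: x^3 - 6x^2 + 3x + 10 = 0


Let p(x) = x^3 - 6x^2 + 3x + 10. By the rational root theorem (leading coefficient 1), any rational root is an integer divisor of 10: try ±1, ±2, ... in turn.
Test x = 1: value = 8 ≠ 0.
Test x = -1: value = 0 ✓, so (x + 1) is a factor.
Synthetic division by (x + 1): bring down 1; 1(-1) - 6 = -7; (-7)(-1) + 3 = 10; 10(-1) + 10 = 0 → quotient x^2 - 7x + 10, remainder 0.
Solve the quadratic x^2 - 7x + 10 = 0: discriminant = (-7)^2 - 4(1)(10) = 49 - 40 = 9.
sqrt(9) = 3, so x = (7 ± 3)/2: x = 5 or x = 2.
Collecting all roots found:

x = -1, x = 2, x = 5


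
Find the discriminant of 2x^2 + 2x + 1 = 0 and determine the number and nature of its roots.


For ax^2 + bx + c = 0, discriminant D = b^2 - 4ac
Here a = 2, b = 2, c = 1
D = (2)^2 - 4(2)(1) = 4 - 8 = -4

D = -4 < 0
The equation has no real roots (2 complex conjugate roots).

Discriminant = -4, no real roots (2 complex conjugate roots)


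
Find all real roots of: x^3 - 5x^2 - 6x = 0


The constant term is 0, so x = 0 is a root. Factor out x:
  x(x^2 - 5x - 6) = 0
Solve the quadratic x^2 - 5x - 6 = 0: discriminant = (-5)^2 - 4(1)(-6) = 25 + 24 = 49.
sqrt(49) = 7, so x = (5 ± 7)/2: x = 6 or x = -1.

x = -1, x = 0, x = 6


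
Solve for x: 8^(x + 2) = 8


Express both sides with the same base.
8 = 8^1
Since the bases match, equate exponents: x + 2 = 1
So x = 1 - (2) = -1

x = -1


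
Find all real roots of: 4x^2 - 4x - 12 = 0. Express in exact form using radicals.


Using the quadratic formula: x = (-b ± sqrt(b^2 - 4ac)) / (2a)
Here a = 4, b = -4, c = -12
Discriminant = b^2 - 4ac = (-4)^2 - 4(4)(-12) = 16 + 192 = 208
Since discriminant = 208 > 0, there are two real roots.
x = (4 ± 4*sqrt(13)) / 8
Simplifying: x = (1 ± sqrt(13)) / 2
Numerically: x ≈ 2.3028 or x ≈ -1.3028

x = (1 + sqrt(13)) / 2 or x = (1 - sqrt(13)) / 2


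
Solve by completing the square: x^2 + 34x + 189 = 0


Start: x^2 + 34x + 189 = 0
Move constant: x^2 + 34x = -189
Half of 34 is 17, squared is 289
Add 289 to both sides: x^2 + 34x + 289 = 100
(x + 17)^2 = 100
x + 17 = ±10
x = -17 + 10 = -7 or x = -17 - 10 = -27

x = -27, x = -7


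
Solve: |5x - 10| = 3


An absolute value equation |expr| = 3 gives two cases:
Case 1: 5x - 10 = 3
  5x = 13, so x = 13/5
Case 2: 5x - 10 = -3
  5x = 7, so x = 7/5

x = 7/5, x = 13/5


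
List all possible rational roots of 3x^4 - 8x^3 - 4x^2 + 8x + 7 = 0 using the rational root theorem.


Rational root theorem: possible roots are ±p/q where:
  p divides the constant term (7): p ∈ {1, 7}
  q divides the leading coefficient (3): q ∈ {1, 3}

All possible rational roots: -7, -7/3, -1, -1/3, 1/3, 1, 7/3, 7

-7, -7/3, -1, -1/3, 1/3, 1, 7/3, 7


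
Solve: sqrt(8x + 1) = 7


Square both sides: 8x + 1 = 7^2 = 49
8x = 49 - 1 = 48
x = 6
Check: sqrt(8*6 + 1) = sqrt(49) = 7 ✓

x = 6


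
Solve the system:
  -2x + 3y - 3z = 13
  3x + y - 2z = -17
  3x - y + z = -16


Using Cramer's rule. Expand each determinant along the first row.
D  = (-2)*[1*1 - (-2)*(-1)] - 3*[3*1 - (-2)*3] + (-3)*[3*(-1) - 1*3]
  = (-2)*(-1) - 3*(9) + (-3)*(-6) = -7
Dx = 13*[1*1 - (-2)*(-1)] - 3*[(-17)*1 - (-2)*(-16)] + (-3)*[(-17)*(-1) - 1*(-16)]
  = 13*(-1) - 3*(-49) + (-3)*(33) = 35
Dy = (-2)*[(-17)*1 - (-2)*(-16)] - 13*[3*1 - (-2)*3] + (-3)*[3*(-16) - (-17)*3]
  = (-2)*(-49) - 13*(9) + (-3)*(3) = -28
Dz = (-2)*[1*(-16) - (-17)*(-1)] - 3*[3*(-16) - (-17)*3] + 13*[3*(-1) - 1*3]
  = (-2)*(-33) - 3*(3) + 13*(-6) = -21
x = Dx/D = 35/-7 = -5, y = Dy/D = -28/-7 = 4, z = Dz/D = -21/-7 = 3
Check eq1: (-2)(-5) + (3)(4) + (-3)(3) = 13 = 13 ✓
Check eq2: (3)(-5) + (1)(4) + (-2)(3) = -17 = -17 ✓
Check eq3: (3)(-5) + (-1)(4) + (1)(3) = -16 = -16 ✓

x = -5, y = 4, z = 3


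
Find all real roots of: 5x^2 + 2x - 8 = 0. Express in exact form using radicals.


Using the quadratic formula: x = (-b ± sqrt(b^2 - 4ac)) / (2a)
Here a = 5, b = 2, c = -8
Discriminant = b^2 - 4ac = 2^2 - 4(5)(-8) = 4 + 160 = 164
Since discriminant = 164 > 0, there are two real roots.
x = (-2 ± 2*sqrt(41)) / 10
Simplifying: x = (-1 ± sqrt(41)) / 5
Numerically: x ≈ 1.0806 or x ≈ -1.4806

x = (-1 + sqrt(41)) / 5 or x = (-1 - sqrt(41)) / 5


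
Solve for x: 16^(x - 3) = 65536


Express both sides with the same base.
65536 = 16^4
Since the bases match, equate exponents: x - 3 = 4
So x = 4 - (-3) = 7

x = 7


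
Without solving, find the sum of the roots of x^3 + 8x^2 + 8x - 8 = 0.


By Vieta's formulas for x^3 + bx^2 + cx + d = 0:
  r1 + r2 + r3 = -b/a = -8
  r1*r2 + r1*r3 + r2*r3 = c/a = 8
  r1*r2*r3 = -d/a = 8


Sum = -8


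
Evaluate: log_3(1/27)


We need the exponent such that 3^? = 1/27
3^(-3) = 1/3^3 = 1/27
Therefore log_3(1/27) = -3

-3


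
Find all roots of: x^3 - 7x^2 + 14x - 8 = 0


Let p(x) = x^3 - 7x^2 + 14x - 8. By the rational root theorem (leading coefficient 1), any rational root is an integer divisor of 8: try ±1, ±2, ... in turn.
Test x = 1: value = 0 ✓, so (x - 1) is a factor.
Synthetic division by (x - 1): bring down 1; 1(1) - 7 = -6; (-6)(1) + 14 = 8; 8(1) - 8 = 0 → quotient x^2 - 6x + 8, remainder 0.
Solve the quadratic x^2 - 6x + 8 = 0: discriminant = (-6)^2 - 4(1)(8) = 36 - 32 = 4.
sqrt(4) = 2, so x = (6 ± 2)/2: x = 4 or x = 2.
Collecting all roots found:

x = 1, x = 2, x = 4


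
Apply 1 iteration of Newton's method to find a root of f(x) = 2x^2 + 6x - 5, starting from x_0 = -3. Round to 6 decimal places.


Newton's method: x_(n+1) = x_n - f(x_n)/f'(x_n)
f(x) = 2x^2 + 6x - 5
f'(x) = 4x + 6

Iteration 1:
  f(-3.000000) = -5.000000
  f'(-3.000000) = -6.000000
  x_1 = -3.000000 - (-5.000000)/(-6.000000) = -3.833333

x_1 = -3.833333


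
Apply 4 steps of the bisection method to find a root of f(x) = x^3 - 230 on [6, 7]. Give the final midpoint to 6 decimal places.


f(x) = x^3 - 230
f(6) = -14 < 0
f(7) = 113 > 0

Step 1: midpoint = (6.000000 + 7.000000)/2 = 6.500000
  f(6.500000) = 44.625000
  f(mid) > 0, so root is in [6.000000, 6.500000]

Step 2: midpoint = (6.000000 + 6.500000)/2 = 6.250000
  f(6.250000) = 14.140625
  f(mid) > 0, so root is in [6.000000, 6.250000]

Step 3: midpoint = (6.000000 + 6.250000)/2 = 6.125000
  f(6.125000) = -0.216797
  f(mid) < 0, so root is in [6.125000, 6.250000]

Step 4: midpoint = (6.125000 + 6.250000)/2 = 6.187500
  f(6.187500) = 6.889404
  f(mid) > 0, so root is in [6.125000, 6.187500]

midpoint = 6.187500


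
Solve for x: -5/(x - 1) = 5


Multiply both sides by (x - 1): -5 = 5(x - 1)
Distribute: -5 = 5x - 5
5x = -5 + 5 = 0
x = 0

x = 0


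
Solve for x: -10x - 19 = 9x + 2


Starting with: -10x - 19 = 9x + 2
Move all x terms to left: (-10 - 9)x = 2 + 19
Simplify: -19x = 21
Divide both sides by -19: x = -21/19

x = -21/19


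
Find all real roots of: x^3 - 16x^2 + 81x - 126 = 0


Let p(x) = x^3 - 16x^2 + 81x - 126. By the rational root theorem (leading coefficient 1), any rational root is an integer divisor of 126: try ±1, ±2, ... in turn.
Test x = 1: value = -60 ≠ 0.
Test x = -1: value = -224 ≠ 0.
Test x = 2: value = -20 ≠ 0.
Test x = -2: value = -360 ≠ 0.
Test x = 3: value = 0 ✓, so (x - 3) is a factor.
Synthetic division by (x - 3): bring down 1; 1(3) - 16 = -13; (-13)(3) + 81 = 42; 42(3) - 126 = 0 → quotient x^2 - 13x + 42, remainder 0.
Solve the quadratic x^2 - 13x + 42 = 0: discriminant = (-13)^2 - 4(1)(42) = 169 - 168 = 1.
sqrt(1) = 1, so x = (13 ± 1)/2: x = 7 or x = 6.

x = 3, x = 6, x = 7


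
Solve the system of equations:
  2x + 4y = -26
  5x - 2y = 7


Using Cramer's rule:
Determinant D = (2)(-2) - (5)(4) = -4 - 20 = -24
Dx = (-26)(-2) - (7)(4) = 52 - 28 = 24
Dy = (2)(7) - (5)(-26) = 14 + 130 = 144
x = Dx/D = 24/-24 = -1
y = Dy/D = 144/-24 = -6

x = -1, y = -6


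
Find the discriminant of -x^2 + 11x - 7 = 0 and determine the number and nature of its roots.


For ax^2 + bx + c = 0, discriminant D = b^2 - 4ac
Here a = -1, b = 11, c = -7
D = (11)^2 - 4(-1)(-7) = 121 - 28 = 93

D = 93 > 0 but not a perfect square
The equation has 2 distinct real irrational roots.

Discriminant = 93, 2 distinct real irrational roots


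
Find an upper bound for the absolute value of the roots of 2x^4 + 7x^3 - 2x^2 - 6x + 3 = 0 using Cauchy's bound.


Cauchy's bound: all roots r satisfy |r| <= 1 + max(|a_i/a_n|) for i = 0,...,n-1
where a_n is the leading coefficient.

Coefficients: [2, 7, -2, -6, 3]
Leading coefficient a_n = 2
Ratios |a_i/a_n|: 7/2, 1, 3, 3/2
Maximum ratio: 7/2
Cauchy's bound: |r| <= 1 + 7/2 = 9/2

Upper bound = 9/2


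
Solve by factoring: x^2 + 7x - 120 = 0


We need two numbers that multiply to -120 and add to 7.
Those numbers are 15 and -8 (since 15 * (-8) = -120 and 15 + (-8) = 7).
So x^2 + 7x - 120 = (x + 15)(x - 8) = 0
Setting each factor to zero: x = -15 or x = 8

x = -15, x = 8


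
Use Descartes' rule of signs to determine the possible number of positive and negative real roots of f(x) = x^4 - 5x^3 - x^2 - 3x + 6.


Descartes' rule of signs:

For positive roots, count sign changes in f(x) = x^4 - 5x^3 - x^2 - 3x + 6:
Signs of coefficients: +, -, -, -, +
Number of sign changes: 2
Possible positive real roots: 2, 0

For negative roots, examine f(-x) = x^4 + 5x^3 - x^2 + 3x + 6:
Signs of coefficients: +, +, -, +, +
Number of sign changes: 2
Possible negative real roots: 2, 0

Positive roots: 2 or 0; Negative roots: 2 or 0


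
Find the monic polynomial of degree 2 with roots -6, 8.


A monic polynomial with roots -6, 8 is:
p(x) = (x + 6)(x - 8)
After multiplying by (x + 6): x + 6
After multiplying by (x - 8): x^2 - 2x - 48

x^2 - 2x - 48


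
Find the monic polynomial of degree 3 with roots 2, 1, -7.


A monic polynomial with roots 2, 1, -7 is:
p(x) = (x - 2)(x - 1)(x + 7)
After multiplying by (x - 2): x - 2
After multiplying by (x - 1): x^2 - 3x + 2
After multiplying by (x + 7): x^3 + 4x^2 - 19x + 14

x^3 + 4x^2 - 19x + 14
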